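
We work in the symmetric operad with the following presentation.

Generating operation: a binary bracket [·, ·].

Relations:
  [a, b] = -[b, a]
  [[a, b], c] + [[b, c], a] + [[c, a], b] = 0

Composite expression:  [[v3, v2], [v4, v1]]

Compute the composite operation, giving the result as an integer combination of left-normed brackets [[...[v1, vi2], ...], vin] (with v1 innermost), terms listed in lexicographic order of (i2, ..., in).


Left-normed coefficients sit on the v1-initial expansion words.
Composite bracket: [[v3, v2], [v4, v1]]
Expanding via [a, b] = ab - ba: 8 signed words (2^3 = 8).
Collect the words opening with v1:
  the word v1v4v2v3 carries sign -1 and contributes -[[[v1, v4], v2], v3]
  the word v1v4v3v2 carries sign +1 and contributes +[[[v1, v4], v3], v2]

-[[[v1, v4], v2], v3] + [[[v1, v4], v3], v2]


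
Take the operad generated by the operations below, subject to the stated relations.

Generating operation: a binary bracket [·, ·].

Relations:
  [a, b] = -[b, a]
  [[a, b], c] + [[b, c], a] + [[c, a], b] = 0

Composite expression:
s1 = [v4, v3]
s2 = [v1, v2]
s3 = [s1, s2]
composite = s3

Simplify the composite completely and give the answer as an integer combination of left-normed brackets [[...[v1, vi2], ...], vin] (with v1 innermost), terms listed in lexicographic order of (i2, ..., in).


[[[v1, v2], v3], v4] - [[[v1, v2], v4], v3]

A multilinear Lie element is pinned by v1-initial words (v1 innermost).
Composite bracket: [[v4, v3], [v1, v2]]
Each bracket splits as ab - ba, giving 8 signed words (2^3 = 8).
Collect the words opening with v1:
  v1v2v3v4 appears with sign +1, giving the term +[[[v1, v2], v3], v4]
  v1v2v4v3 appears with sign -1, giving the term -[[[v1, v2], v4], v3]


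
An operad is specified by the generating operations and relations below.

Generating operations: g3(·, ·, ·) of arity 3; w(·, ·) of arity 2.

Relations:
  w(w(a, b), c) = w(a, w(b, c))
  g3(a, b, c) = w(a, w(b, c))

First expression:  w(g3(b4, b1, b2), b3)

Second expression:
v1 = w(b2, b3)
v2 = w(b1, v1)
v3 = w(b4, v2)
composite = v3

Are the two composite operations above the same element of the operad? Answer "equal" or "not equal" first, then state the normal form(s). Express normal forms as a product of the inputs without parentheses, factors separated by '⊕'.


equal: each reduces to b4 ⊕ b1 ⊕ b2 ⊕ b3

The first expression reduces to b4 ⊕ b1 ⊕ b2 ⊕ b3
The second expression reduces to b4 ⊕ b1 ⊕ b2 ⊕ b3
Same normal form: equal.


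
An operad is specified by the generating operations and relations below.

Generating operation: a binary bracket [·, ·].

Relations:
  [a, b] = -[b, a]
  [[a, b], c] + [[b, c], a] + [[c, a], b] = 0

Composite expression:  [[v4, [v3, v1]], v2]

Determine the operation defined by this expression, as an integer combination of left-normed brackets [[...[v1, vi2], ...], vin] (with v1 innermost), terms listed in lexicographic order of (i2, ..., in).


Expand each bracket as ab - ba; the v1-initial words give the coefficients.
Composite bracket: [[v4, [v3, v1]], v2]
Full expansion: 8 signed words from ab - ba (2^3 = 8).
Only words starting with v1 matter:
  sign of v1v3v4v2 is +1, so it contributes +[[[v1, v3], v4], v2]

[[[v1, v3], v4], v2]


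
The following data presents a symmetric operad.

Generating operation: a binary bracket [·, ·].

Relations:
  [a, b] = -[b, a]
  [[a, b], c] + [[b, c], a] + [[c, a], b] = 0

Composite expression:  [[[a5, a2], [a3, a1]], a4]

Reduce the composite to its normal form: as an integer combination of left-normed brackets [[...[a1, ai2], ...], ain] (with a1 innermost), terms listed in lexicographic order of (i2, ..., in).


A multilinear Lie element is pinned by a1-initial words (a1 innermost).
Composite bracket: [[[a5, a2], [a3, a1]], a4]
Expanding via [a, b] = ab - ba: 16 signed words (2^4 = 16).
Coefficients come from the a1-initial words:
  the word a1a3a2a5a4 carries sign -1 and contributes -[[[[a1, a3], a2], a5], a4]
  the word a1a3a5a2a4 carries sign +1 and contributes +[[[[a1, a3], a5], a2], a4]

-[[[[a1, a3], a2], a5], a4] + [[[[a1, a3], a5], a2], a4]


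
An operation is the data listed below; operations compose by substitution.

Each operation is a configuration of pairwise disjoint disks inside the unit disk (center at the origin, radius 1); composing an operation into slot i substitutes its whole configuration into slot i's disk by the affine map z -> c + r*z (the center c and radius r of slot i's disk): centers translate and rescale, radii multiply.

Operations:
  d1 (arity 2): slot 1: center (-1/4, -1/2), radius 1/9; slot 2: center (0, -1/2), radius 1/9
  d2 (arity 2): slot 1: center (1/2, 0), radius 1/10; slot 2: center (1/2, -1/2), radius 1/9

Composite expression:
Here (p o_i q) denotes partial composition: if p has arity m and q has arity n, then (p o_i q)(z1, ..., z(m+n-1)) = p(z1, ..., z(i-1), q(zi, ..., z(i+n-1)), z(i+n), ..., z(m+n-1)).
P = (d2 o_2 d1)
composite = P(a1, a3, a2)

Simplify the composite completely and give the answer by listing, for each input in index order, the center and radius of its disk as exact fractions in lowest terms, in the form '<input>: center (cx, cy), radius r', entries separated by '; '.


a1: center (1/2, 0), radius 1/10; a2: center (1/2, -5/9), radius 1/81; a3: center (17/36, -5/9), radius 1/81


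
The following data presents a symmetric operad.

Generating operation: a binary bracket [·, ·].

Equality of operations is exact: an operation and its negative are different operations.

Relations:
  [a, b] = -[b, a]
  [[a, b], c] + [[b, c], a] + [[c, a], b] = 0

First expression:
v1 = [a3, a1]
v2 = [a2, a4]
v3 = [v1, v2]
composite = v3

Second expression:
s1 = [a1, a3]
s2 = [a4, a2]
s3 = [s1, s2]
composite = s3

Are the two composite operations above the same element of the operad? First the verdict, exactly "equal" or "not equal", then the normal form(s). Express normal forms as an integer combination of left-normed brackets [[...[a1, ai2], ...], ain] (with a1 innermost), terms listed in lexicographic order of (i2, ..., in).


equal; the common form is -[[[a1, a3], a2], a4] + [[[a1, a3], a4], a2]

The first expression, normalized: -[[[a1, a3], a2], a4] + [[[a1, a3], a4], a2]
The second expression, normalized: -[[[a1, a3], a2], a4] + [[[a1, a3], a4], a2]
Both agree, so they are equal.


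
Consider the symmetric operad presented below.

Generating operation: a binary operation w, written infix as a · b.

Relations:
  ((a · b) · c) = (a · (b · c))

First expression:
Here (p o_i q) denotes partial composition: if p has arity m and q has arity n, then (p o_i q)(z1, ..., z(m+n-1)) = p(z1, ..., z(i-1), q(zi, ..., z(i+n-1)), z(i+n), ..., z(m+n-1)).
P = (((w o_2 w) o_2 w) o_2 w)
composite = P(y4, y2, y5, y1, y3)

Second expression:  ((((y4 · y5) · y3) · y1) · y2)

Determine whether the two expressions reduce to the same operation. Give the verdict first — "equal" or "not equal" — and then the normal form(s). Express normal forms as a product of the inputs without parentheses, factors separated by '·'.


not equal; first: y4 · y2 · y5 · y1 · y3; second: y4 · y5 · y3 · y1 · y2

The first expression, normalized: y4 · y2 · y5 · y1 · y3
The second expression, normalized: y4 · y5 · y3 · y1 · y2
They disagree, so not equal.


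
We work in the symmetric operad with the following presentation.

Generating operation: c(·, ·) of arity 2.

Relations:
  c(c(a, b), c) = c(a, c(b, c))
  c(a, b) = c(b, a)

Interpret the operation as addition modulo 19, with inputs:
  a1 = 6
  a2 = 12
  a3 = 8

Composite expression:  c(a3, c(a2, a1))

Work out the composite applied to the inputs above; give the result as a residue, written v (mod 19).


7 (mod 19)


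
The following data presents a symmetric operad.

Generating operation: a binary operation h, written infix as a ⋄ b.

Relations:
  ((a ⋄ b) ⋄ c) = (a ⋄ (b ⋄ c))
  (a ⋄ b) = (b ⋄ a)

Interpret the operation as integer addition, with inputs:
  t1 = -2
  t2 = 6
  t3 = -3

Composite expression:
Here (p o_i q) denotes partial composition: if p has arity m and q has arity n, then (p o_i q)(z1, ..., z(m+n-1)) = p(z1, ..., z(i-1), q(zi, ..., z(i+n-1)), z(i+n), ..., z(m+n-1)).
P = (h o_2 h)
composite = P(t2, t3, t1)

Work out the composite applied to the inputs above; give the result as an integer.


1


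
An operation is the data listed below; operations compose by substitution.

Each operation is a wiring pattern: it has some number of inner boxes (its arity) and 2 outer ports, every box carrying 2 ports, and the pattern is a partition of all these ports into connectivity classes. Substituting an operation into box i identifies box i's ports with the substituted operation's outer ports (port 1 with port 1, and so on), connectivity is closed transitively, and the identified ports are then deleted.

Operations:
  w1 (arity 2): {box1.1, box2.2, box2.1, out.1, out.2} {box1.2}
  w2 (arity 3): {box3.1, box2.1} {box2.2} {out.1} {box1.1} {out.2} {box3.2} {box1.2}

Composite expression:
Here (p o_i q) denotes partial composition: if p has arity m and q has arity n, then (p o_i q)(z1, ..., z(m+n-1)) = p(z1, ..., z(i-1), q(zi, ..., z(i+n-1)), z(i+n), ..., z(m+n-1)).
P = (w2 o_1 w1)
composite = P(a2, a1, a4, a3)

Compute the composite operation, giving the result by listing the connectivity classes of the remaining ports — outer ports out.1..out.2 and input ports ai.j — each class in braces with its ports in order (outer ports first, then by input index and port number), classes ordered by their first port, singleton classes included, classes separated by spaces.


After gluing at w2, chains via deleted ports link the a-ports.
through w1, on inputs (a2, a1): {out.1, out.2, a1.1, a1.2, a2.1} {a2.2} (out.j = stage outer ports)
through w2, on inputs (a2, a1, a4, a3): {out.1} {out.2} {a1.1, a1.2, a2.1} {a2.2} {a3.1, a4.1} {a3.2} {a4.2} (out.j = stage outer ports)

{out.1} {out.2} {a1.1, a1.2, a2.1} {a2.2} {a3.1, a4.1} {a3.2} {a4.2}


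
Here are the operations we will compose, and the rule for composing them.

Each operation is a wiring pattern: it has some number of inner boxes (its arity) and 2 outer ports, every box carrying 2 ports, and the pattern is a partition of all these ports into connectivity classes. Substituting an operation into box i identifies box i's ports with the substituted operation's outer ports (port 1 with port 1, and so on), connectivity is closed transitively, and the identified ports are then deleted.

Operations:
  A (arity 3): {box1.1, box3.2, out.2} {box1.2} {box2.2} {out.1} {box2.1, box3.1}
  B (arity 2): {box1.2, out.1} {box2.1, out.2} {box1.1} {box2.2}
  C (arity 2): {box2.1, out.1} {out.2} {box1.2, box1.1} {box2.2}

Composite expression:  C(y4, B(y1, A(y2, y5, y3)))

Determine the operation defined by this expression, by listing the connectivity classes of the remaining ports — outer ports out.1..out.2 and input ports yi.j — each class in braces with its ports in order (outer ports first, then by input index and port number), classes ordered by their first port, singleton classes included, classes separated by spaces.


After gluing at C, chains via deleted ports link the y-ports.
after A, the pattern on (y2, y5, y3) reads {out.1} {out.2, y2.1, y3.2} {y2.2} {y3.1, y5.1} {y5.2} (out.j = its outer ports)
after B, the pattern on (y1, y2, y5, y3) reads {out.1, y1.2} {out.2} {y1.1} {y2.1, y3.2} {y2.2} {y3.1, y5.1} {y5.2} (out.j = its outer ports)
after C, the pattern on (y4, y1, y2, y5, y3) reads {out.1, y1.2} {out.2} {y1.1} {y2.1, y3.2} {y2.2} {y3.1, y5.1} {y4.1, y4.2} {y5.2} (out.j = its outer ports)

{out.1, y1.2} {out.2} {y1.1} {y2.1, y3.2} {y2.2} {y3.1, y5.1} {y4.1, y4.2} {y5.2}


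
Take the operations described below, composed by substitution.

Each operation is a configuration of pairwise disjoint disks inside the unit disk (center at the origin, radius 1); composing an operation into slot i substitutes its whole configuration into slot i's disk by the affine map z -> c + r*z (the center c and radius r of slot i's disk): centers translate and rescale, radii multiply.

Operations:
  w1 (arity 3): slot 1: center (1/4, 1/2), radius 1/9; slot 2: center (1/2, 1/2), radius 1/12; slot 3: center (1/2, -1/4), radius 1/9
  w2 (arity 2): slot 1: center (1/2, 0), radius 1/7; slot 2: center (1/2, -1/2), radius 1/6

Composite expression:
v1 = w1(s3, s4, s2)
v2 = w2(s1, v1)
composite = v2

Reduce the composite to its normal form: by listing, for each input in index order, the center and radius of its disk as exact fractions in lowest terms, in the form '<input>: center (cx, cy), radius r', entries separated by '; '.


s1: center (1/2, 0), radius 1/7; s2: center (7/12, -13/24), radius 1/54; s3: center (13/24, -5/12), radius 1/54; s4: center (7/12, -5/12), radius 1/72

Affine substitution under w2: radii multiply and s-centers shift.
tracing s1 down its 1-map path: center (1/2, 0), radius 1/7
tracing s3 down its 2-map path: center (13/24, -5/12), radius 1/54
tracing s4 down its 2-map path: center (7/12, -5/12), radius 1/72
tracing s2 down its 2-map path: center (7/12, -13/24), radius 1/54


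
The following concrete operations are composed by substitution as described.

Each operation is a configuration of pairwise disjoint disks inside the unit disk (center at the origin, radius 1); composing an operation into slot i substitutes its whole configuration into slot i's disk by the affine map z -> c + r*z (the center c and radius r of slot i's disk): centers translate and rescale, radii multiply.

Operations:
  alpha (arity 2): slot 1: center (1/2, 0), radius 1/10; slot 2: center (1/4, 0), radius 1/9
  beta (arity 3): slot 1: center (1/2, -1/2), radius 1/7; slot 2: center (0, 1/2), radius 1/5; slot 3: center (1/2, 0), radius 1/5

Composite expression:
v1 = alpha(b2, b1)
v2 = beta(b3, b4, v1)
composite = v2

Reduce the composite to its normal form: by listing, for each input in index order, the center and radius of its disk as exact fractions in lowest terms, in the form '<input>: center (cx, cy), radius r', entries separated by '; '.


b1: center (11/20, 0), radius 1/45; b2: center (3/5, 0), radius 1/50; b3: center (1/2, -1/2), radius 1/7; b4: center (0, 1/2), radius 1/5

Only the slot chain above each b matters under beta; compose those maps.
input b3: applying the 1 nested substitution gives center (1/2, -1/2), radius 1/7
input b4: applying the 1 nested substitution gives center (0, 1/2), radius 1/5
input b2: applying the 2 nested substitutions gives center (3/5, 0), radius 1/50
input b1: applying the 2 nested substitutions gives center (11/20, 0), radius 1/45


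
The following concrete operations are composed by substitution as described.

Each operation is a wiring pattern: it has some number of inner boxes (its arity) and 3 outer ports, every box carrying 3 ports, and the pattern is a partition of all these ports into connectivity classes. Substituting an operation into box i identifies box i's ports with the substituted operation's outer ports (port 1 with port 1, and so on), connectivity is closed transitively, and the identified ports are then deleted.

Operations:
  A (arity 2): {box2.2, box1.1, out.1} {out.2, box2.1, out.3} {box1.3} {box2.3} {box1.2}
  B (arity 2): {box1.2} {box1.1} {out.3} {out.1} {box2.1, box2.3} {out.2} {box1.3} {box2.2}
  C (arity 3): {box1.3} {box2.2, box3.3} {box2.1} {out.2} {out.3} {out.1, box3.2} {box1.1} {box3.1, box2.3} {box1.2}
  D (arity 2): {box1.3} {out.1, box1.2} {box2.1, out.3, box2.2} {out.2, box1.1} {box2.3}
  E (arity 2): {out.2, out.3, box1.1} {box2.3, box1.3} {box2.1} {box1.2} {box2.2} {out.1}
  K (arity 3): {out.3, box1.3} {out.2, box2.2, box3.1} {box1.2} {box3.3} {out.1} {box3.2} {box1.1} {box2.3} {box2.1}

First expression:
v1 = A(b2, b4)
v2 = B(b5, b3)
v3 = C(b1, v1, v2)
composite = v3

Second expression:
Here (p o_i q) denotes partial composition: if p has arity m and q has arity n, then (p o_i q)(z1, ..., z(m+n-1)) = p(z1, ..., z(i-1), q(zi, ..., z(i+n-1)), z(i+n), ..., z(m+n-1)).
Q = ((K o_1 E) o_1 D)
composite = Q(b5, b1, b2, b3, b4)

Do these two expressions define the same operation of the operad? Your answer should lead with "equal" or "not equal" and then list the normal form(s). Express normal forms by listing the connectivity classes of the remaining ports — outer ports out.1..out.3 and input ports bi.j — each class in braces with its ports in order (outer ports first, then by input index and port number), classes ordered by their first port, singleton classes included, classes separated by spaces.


not equal: they reduce to {out.1} {out.2} {out.3} {b1.1} {b1.2} {b1.3} {b2.1, b4.2} {b2.2} {b2.3} {b3.1, b3.3} {b3.2} {b4.1} {b4.3} {b5.1} {b5.2} {b5.3} and {out.1} {out.2, b3.2, b4.1} {out.3, b5.2} {b1.1, b1.2, b2.3} {b1.3} {b2.1} {b2.2} {b3.1} {b3.3} {b4.2} {b4.3} {b5.1} {b5.3}

Normal form of the first expression: {out.1} {out.2} {out.3} {b1.1} {b1.2} {b1.3} {b2.1, b4.2} {b2.2} {b2.3} {b3.1, b3.3} {b3.2} {b4.1} {b4.3} {b5.1} {b5.2} {b5.3}
Normal form of the second expression: {out.1} {out.2, b3.2, b4.1} {out.3, b5.2} {b1.1, b1.2, b2.3} {b1.3} {b2.1} {b2.2} {b3.1} {b3.3} {b4.2} {b4.3} {b5.1} {b5.3}
The normal forms differ: not equal.


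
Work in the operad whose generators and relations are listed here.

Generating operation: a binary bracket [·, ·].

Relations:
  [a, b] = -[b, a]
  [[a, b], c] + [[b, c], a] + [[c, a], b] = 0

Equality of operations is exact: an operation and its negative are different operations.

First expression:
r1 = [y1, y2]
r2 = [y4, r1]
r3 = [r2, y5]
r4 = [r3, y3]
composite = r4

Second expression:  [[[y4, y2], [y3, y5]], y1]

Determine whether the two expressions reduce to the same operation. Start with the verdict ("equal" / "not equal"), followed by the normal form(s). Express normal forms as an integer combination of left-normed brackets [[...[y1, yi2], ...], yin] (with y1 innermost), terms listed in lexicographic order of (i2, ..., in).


not equal; the first gives -[[[[y1, y2], y4], y5], y3] and the second [[[[y1, y2], y4], y3], y5] - [[[[y1, y2], y4], y5], y3] - [[[[y1, y3], y5], y2], y4] + [[[[y1, y3], y5], y4], y2] - [[[[y1, y4], y2], y3], y5] + [[[[y1, y4], y2], y5], y3] + [[[[y1, y5], y3], y2], y4] - [[[[y1, y5], y3], y4], y2]

Reducing the first expression gives -[[[[y1, y2], y4], y5], y3]
Reducing the second expression gives [[[[y1, y2], y4], y3], y5] - [[[[y1, y2], y4], y5], y3] - [[[[y1, y3], y5], y2], y4] + [[[[y1, y3], y5], y4], y2] - [[[[y1, y4], y2], y3], y5] + [[[[y1, y4], y2], y5], y3] + [[[[y1, y5], y3], y2], y4] - [[[[y1, y5], y3], y4], y2]
The normal forms differ: not equal.


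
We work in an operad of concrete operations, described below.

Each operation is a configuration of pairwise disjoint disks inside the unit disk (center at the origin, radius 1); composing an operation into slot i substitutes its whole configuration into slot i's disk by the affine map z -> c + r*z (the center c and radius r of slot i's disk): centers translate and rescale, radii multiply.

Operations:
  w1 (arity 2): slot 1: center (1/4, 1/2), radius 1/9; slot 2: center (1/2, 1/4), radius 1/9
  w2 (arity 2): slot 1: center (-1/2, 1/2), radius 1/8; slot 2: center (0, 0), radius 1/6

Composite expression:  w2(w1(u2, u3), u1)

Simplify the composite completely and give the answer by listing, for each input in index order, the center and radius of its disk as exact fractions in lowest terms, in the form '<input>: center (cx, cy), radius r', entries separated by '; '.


u1: center (0, 0), radius 1/6; u2: center (-15/32, 9/16), radius 1/72; u3: center (-7/16, 17/32), radius 1/72

Follow each u-input down from w2: c' goes to c + r*c', radius to r*r'.
u2 passes through 2 substitutions, ending at center (-15/32, 9/16), radius 1/72
u3 passes through 2 substitutions, ending at center (-7/16, 17/32), radius 1/72
u1 passes through 1 substitution, ending at center (0, 0), radius 1/6


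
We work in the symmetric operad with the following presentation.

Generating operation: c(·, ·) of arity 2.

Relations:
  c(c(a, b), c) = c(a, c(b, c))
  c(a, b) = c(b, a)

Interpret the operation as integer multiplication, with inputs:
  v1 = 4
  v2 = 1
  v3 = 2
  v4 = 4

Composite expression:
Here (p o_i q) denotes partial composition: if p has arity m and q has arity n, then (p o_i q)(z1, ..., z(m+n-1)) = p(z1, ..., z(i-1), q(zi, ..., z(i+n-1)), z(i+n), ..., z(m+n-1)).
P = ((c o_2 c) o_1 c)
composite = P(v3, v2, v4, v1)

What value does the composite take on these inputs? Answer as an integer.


32


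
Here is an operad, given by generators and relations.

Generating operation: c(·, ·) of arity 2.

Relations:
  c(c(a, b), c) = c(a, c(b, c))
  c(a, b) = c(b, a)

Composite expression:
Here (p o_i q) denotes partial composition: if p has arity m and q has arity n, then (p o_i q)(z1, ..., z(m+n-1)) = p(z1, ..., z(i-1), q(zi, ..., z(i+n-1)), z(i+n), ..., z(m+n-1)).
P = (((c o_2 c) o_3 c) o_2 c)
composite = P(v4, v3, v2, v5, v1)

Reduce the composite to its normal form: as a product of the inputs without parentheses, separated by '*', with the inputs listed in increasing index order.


v1 * v2 * v3 * v4 * v5


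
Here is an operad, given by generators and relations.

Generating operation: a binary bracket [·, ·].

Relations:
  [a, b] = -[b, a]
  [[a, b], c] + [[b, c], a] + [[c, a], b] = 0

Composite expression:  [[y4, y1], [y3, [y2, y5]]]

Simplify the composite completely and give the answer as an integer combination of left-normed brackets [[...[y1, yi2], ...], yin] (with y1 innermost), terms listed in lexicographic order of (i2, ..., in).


Antisymmetry and Jacobi reduce to y1-anchored left-normed brackets.
Composite bracket: [[y4, y1], [y3, [y2, y5]]]
Expanding via [a, b] = ab - ba: 16 signed words (2^4 = 16).
Coefficients come from the y1-initial words:
  y1y4y2y5y3 (sign +1) contributes +[[[[y1, y4], y2], y5], y3]
  y1y4y3y2y5 (sign -1) contributes -[[[[y1, y4], y3], y2], y5]
  y1y4y3y5y2 (sign +1) contributes +[[[[y1, y4], y3], y5], y2]
  y1y4y5y2y3 (sign -1) contributes -[[[[y1, y4], y5], y2], y3]

[[[[y1, y4], y2], y5], y3] - [[[[y1, y4], y3], y2], y5] + [[[[y1, y4], y3], y5], y2] - [[[[y1, y4], y5], y2], y3]


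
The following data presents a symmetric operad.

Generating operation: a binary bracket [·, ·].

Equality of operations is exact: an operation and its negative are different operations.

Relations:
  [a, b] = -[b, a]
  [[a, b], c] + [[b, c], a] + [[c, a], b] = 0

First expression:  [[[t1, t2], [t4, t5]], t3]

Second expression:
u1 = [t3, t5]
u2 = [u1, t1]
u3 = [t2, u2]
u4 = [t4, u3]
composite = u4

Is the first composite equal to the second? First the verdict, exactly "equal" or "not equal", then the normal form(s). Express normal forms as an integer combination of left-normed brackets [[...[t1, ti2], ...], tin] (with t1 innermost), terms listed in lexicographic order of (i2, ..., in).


not equal; first: [[[[t1, t2], t4], t5], t3] - [[[[t1, t2], t5], t4], t3]; second: -[[[[t1, t3], t5], t2], t4] + [[[[t1, t5], t3], t2], t4]

Reducing the first expression gives [[[[t1, t2], t4], t5], t3] - [[[[t1, t2], t5], t4], t3]
Reducing the second expression gives -[[[[t1, t3], t5], t2], t4] + [[[[t1, t5], t3], t2], t4]
Different reductions; not equal.


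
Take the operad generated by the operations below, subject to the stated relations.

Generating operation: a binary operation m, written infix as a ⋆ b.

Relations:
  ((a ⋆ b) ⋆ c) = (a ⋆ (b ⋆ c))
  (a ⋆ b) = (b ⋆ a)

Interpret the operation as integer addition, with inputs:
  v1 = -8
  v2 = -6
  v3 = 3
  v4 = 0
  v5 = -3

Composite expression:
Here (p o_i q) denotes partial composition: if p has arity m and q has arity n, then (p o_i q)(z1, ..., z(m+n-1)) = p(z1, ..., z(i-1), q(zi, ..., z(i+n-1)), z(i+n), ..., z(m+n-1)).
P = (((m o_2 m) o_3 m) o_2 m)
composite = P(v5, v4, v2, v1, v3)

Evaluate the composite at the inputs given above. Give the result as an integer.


-14

(v4 ⋆ v2) = -6
(v1 ⋆ v3) = -5
((v4 ⋆ v2) ⋆ (v1 ⋆ v3)) = -11
(v5 ⋆ ((v4 ⋆ v2) ⋆ (v1 ⋆ v3))) = -14


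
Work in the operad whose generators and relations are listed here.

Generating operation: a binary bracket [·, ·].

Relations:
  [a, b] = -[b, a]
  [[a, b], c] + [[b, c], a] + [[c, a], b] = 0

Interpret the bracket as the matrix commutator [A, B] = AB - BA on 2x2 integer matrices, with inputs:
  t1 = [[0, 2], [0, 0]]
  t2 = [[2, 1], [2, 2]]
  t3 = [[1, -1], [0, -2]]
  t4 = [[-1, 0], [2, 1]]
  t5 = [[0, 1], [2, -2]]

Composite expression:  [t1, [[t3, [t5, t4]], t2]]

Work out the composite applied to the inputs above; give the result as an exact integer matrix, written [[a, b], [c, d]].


[[-64, 16], [0, 64]]

[t5, t4] = [[2, 2], [-8, -2]]
[t3, [t5, t4]] = [[8, 10], [24, -8]]
[[t3, [t5, t4]], t2] = [[-4, 16], [-32, 4]]
[t1, [[t3, [t5, t4]], t2]] = [[-64, 16], [0, 64]]


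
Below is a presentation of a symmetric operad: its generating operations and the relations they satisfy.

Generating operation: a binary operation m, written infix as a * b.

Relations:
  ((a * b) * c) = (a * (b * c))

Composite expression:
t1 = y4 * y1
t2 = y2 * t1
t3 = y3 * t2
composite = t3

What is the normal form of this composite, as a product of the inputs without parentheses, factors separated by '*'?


The m-tree's shape is irrelevant; the y-reading-order decides.
(y4 * y1) flattens to y4 * y1
(y2 * (y4 * y1)) flattens to y2 * y4 * y1
(y3 * (y2 * (y4 * y1))) flattens to y3 * y2 * y4 * y1

y3 * y2 * y4 * y1


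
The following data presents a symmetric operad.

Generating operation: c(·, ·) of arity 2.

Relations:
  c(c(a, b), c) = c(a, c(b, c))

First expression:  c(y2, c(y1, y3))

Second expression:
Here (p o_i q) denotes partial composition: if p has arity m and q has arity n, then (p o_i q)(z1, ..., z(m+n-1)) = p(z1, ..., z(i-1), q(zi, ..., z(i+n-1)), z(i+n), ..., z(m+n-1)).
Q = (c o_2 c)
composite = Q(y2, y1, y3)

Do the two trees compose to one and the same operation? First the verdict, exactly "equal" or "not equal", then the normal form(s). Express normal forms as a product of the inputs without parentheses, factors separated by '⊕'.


equal: each reduces to y2 ⊕ y1 ⊕ y3


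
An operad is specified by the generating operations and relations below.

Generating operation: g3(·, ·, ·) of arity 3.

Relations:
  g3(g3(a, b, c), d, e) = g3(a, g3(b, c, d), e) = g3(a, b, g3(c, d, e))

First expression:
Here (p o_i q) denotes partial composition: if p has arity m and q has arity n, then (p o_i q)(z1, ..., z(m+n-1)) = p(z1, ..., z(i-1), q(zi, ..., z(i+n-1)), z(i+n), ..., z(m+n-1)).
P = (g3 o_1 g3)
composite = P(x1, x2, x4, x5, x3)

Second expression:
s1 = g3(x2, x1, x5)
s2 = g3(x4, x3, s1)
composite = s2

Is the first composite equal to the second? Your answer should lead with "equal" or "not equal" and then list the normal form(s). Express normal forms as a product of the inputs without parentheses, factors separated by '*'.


not equal; the first gives x1 * x2 * x4 * x5 * x3 and the second x4 * x3 * x2 * x1 * x5

In normal form, the first expression is x1 * x2 * x4 * x5 * x3
In normal form, the second expression is x4 * x3 * x2 * x1 * x5
Distinct normal forms: not equal.


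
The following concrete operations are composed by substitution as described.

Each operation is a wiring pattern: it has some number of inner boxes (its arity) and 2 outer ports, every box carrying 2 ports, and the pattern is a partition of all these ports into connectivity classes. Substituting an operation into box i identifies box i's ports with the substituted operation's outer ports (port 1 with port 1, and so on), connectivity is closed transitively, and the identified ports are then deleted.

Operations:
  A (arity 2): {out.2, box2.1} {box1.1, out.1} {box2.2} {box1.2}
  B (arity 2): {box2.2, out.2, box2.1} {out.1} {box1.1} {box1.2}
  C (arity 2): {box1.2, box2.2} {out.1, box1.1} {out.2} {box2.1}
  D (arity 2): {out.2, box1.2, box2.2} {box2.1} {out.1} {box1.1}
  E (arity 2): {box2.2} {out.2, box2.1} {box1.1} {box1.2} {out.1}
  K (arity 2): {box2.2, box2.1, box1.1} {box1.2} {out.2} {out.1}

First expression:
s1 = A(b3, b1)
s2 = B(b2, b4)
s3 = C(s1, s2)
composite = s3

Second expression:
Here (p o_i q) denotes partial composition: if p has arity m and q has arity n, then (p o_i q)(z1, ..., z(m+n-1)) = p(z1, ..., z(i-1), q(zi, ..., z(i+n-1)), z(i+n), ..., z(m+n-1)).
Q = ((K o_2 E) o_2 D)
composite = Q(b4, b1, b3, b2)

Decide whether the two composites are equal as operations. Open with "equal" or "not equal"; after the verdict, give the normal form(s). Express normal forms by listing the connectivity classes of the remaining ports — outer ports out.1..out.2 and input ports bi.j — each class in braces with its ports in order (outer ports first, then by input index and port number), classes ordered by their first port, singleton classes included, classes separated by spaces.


Normal form of the first expression: {out.1, b3.1} {out.2} {b1.1, b4.1, b4.2} {b1.2} {b2.1} {b2.2} {b3.2}
Normal form of the second expression: {out.1} {out.2} {b1.1} {b1.2, b3.2} {b2.1, b4.1} {b2.2} {b3.1} {b4.2}
They disagree, so not equal.

not equal — first {out.1, b3.1} {out.2} {b1.1, b4.1, b4.2} {b1.2} {b2.1} {b2.2} {b3.2}, second {out.1} {out.2} {b1.1} {b1.2, b3.2} {b2.1, b4.1} {b2.2} {b3.1} {b4.2}


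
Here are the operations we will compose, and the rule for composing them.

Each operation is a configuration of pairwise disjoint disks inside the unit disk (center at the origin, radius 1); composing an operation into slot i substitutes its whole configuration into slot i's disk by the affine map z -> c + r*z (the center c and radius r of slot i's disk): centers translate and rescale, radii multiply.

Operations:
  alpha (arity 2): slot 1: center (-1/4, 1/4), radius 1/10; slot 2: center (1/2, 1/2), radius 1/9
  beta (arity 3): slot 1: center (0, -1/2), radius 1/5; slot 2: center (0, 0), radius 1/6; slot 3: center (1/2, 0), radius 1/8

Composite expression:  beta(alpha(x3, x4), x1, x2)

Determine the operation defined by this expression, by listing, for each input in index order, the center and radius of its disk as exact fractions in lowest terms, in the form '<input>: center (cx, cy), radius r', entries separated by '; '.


Affine substitution under beta: radii multiply and x-centers shift.
input x3: applying the 2 nested substitutions gives center (-1/20, -9/20), radius 1/50
input x4: applying the 2 nested substitutions gives center (1/10, -2/5), radius 1/45
input x1: applying the 1 nested substitution gives center (0, 0), radius 1/6
input x2: applying the 1 nested substitution gives center (1/2, 0), radius 1/8

x1: center (0, 0), radius 1/6; x2: center (1/2, 0), radius 1/8; x3: center (-1/20, -9/20), radius 1/50; x4: center (1/10, -2/5), radius 1/45


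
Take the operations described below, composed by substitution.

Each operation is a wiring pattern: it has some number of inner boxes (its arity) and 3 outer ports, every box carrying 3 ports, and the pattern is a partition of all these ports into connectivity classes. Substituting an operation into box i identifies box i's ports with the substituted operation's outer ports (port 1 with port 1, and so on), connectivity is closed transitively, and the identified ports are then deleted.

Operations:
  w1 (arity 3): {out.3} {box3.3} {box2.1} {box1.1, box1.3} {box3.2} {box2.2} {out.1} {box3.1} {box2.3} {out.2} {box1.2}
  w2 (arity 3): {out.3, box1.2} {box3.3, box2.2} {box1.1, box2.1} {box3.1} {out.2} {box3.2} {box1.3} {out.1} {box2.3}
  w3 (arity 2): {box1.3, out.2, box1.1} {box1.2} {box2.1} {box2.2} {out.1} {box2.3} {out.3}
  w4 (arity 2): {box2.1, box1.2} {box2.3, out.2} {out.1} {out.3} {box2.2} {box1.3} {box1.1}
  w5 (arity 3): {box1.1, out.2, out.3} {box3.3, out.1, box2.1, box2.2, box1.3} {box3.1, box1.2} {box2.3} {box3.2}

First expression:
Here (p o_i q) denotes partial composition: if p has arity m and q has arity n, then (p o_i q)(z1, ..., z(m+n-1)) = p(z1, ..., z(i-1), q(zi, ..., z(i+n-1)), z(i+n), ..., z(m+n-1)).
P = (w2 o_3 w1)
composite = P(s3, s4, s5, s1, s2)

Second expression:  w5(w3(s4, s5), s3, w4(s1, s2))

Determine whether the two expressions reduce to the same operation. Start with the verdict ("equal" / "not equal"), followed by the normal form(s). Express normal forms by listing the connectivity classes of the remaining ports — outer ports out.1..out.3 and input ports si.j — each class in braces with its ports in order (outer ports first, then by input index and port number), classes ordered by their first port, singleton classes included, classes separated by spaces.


In normal form, the first expression is {out.1} {out.2} {out.3, s3.2} {s1.1} {s1.2} {s1.3} {s2.1} {s2.2} {s2.3} {s3.1, s4.1} {s3.3} {s4.2} {s4.3} {s5.1, s5.3} {s5.2}
In normal form, the second expression is {out.1, s3.1, s3.2} {out.2, out.3} {s1.1} {s1.2, s2.1} {s1.3} {s2.2} {s2.3} {s3.3} {s4.1, s4.3} {s4.2} {s5.1} {s5.2} {s5.3}
They disagree, so not equal.

not equal; the first gives {out.1} {out.2} {out.3, s3.2} {s1.1} {s1.2} {s1.3} {s2.1} {s2.2} {s2.3} {s3.1, s4.1} {s3.3} {s4.2} {s4.3} {s5.1, s5.3} {s5.2} and the second {out.1, s3.1, s3.2} {out.2, out.3} {s1.1} {s1.2, s2.1} {s1.3} {s2.2} {s2.3} {s3.3} {s4.1, s4.3} {s4.2} {s5.1} {s5.2} {s5.3}


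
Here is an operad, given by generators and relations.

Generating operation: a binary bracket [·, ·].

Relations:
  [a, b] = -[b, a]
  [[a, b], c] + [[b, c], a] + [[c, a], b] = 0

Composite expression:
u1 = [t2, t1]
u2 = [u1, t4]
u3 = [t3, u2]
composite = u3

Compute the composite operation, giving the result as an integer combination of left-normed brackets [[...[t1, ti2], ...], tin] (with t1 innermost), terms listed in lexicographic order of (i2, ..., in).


[[[t1, t2], t4], t3]

Skip Jacobi rewriting: expand, keep t1-initial words, read off terms.
Composite bracket: [t3, [[t2, t1], t4]]
Expanding via [a, b] = ab - ba: 8 signed words (2^3 = 8).
Only words starting with t1 matter:
  the word t1t2t4t3 carries sign +1 and contributes +[[[t1, t2], t4], t3]


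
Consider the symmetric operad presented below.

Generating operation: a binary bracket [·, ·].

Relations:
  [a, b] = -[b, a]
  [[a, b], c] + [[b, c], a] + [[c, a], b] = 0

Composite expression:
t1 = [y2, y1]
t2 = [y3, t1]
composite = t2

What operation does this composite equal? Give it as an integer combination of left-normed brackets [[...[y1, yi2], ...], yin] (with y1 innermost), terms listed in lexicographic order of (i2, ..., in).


[[y1, y2], y3]

In the tensor algebra, words opening y1 carry the y1-anchored form.
Composite bracket: [y3, [y2, y1]]
Full expansion: 4 signed words from ab - ba (2^2 = 4).
The y1-initial words carry the normal form:
  sign of y1y2y3 is +1, so it contributes +[[y1, y2], y3]


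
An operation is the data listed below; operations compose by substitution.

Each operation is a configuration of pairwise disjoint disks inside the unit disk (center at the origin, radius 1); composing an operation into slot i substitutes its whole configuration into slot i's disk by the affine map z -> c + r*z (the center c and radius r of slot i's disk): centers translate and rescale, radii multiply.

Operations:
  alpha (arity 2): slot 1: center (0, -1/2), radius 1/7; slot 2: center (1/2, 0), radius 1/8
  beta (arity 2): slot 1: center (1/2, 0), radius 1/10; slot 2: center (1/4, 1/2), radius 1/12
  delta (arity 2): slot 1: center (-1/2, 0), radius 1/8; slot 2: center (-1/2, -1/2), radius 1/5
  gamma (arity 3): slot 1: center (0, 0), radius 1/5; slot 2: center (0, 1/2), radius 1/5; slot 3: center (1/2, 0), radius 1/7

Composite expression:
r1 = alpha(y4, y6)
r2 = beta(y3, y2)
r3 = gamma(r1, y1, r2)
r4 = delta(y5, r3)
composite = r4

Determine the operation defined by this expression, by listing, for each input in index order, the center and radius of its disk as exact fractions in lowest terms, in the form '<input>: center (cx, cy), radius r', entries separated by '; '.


y1: center (-1/2, -2/5), radius 1/25; y2: center (-11/28, -17/35), radius 1/420; y3: center (-27/70, -1/2), radius 1/350; y4: center (-1/2, -13/25), radius 1/175; y5: center (-1/2, 0), radius 1/8; y6: center (-12/25, -1/2), radius 1/200

Only the slot chain above each y matters under delta; compose those maps.
y5: after 1 affine step, its disk has center (-1/2, 0), radius 1/8
y4: after 3 affine steps, its disk has center (-1/2, -13/25), radius 1/175
y6: after 3 affine steps, its disk has center (-12/25, -1/2), radius 1/200
y1: after 2 affine steps, its disk has center (-1/2, -2/5), radius 1/25
y3: after 3 affine steps, its disk has center (-27/70, -1/2), radius 1/350
y2: after 3 affine steps, its disk has center (-11/28, -17/35), radius 1/420


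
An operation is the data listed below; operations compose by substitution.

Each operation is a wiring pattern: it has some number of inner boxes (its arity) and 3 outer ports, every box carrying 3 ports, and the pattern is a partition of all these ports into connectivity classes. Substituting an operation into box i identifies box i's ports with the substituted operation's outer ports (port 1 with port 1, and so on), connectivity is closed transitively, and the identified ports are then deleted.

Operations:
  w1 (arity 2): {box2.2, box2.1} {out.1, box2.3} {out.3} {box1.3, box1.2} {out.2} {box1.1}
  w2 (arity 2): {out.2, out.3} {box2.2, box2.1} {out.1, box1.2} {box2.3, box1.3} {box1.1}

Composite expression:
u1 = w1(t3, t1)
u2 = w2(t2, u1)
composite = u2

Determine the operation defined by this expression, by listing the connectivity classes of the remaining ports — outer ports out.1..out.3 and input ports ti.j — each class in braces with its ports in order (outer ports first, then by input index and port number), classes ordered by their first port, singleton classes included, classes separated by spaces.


{out.1, t2.2} {out.2, out.3} {t1.1, t1.2} {t1.3} {t2.1} {t2.3} {t3.1} {t3.2, t3.3}


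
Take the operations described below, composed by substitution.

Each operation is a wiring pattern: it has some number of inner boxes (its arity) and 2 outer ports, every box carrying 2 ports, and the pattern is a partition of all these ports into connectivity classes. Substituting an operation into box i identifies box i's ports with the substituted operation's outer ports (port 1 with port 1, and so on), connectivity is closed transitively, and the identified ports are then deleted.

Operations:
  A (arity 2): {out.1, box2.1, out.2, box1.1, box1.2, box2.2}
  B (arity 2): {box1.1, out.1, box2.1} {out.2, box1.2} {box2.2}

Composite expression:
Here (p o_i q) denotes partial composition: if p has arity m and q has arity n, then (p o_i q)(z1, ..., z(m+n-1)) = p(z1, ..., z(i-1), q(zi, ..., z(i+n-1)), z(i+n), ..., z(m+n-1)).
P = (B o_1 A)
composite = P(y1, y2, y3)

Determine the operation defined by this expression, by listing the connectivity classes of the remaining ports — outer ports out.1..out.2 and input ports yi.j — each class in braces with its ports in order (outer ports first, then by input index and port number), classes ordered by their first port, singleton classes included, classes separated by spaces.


{out.1, out.2, y1.1, y1.2, y2.1, y2.2, y3.1} {y3.2}

Connectivity passes through glued B-boundaries; trace each wire chain.
composing A on (y1, y2), with out.j its own outer ports: {out.1, out.2, y1.1, y1.2, y2.1, y2.2}
composing B on (y1, y2, y3), with out.j its own outer ports: {out.1, out.2, y1.1, y1.2, y2.1, y2.2, y3.1} {y3.2}


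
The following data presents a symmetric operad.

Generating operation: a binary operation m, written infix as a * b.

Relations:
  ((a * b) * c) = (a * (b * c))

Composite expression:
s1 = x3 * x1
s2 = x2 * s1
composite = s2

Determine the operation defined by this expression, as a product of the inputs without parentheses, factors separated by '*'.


x2 * x3 * x1

The m-tree's shape is irrelevant; the x-reading-order decides.
(x3 * x1) reduces to x3 * x1
(x2 * (x3 * x1)) reduces to x2 * x3 * x1


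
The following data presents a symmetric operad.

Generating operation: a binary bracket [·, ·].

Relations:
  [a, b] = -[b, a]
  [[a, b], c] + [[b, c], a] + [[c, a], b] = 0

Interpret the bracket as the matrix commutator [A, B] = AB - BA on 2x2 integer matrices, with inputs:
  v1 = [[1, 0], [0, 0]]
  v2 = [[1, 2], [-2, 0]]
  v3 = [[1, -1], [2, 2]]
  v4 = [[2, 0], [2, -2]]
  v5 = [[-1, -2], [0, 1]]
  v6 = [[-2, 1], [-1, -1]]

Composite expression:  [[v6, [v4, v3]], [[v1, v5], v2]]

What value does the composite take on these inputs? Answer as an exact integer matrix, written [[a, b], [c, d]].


[[28, -56], [-112, -28]]

[v4, v3] = [[2, -4], [-10, -2]]
[v6, [v4, v3]] = [[-14, 0], [-14, 14]]
[v1, v5] = [[0, -2], [0, 0]]
[[v1, v5], v2] = [[4, 2], [0, -4]]
[[v6, [v4, v3]], [[v1, v5], v2]] = [[28, -56], [-112, -28]]
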